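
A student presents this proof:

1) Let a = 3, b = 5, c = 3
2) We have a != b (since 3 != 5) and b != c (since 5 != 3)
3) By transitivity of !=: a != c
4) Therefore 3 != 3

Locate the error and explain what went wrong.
Step 3: By transitivity of !=: a != c

Step 3 incorrectly applies transitivity to the '!=' relation. Transitivity states: if a R b and b R c, then a R c. However, '!=' is not transitive. Counterexample: 3 != 5 and 5 != 3, but 3 = 3 (both equal 3). Transitivity holds for relations like <, <=, =, but not for !=.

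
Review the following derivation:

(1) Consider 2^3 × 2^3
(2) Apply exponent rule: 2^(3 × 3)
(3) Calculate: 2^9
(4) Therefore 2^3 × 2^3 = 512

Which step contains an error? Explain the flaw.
Step 2: Apply exponent rule: 2^(3 × 3)

Step 2 incorrectly states that a^b × a^c = a^(b×c). The correct rule is a^b × a^c = a^(b+c). The actual value is 2^3 × 2^3 = 2^6 = 64, not 2^9 = 512.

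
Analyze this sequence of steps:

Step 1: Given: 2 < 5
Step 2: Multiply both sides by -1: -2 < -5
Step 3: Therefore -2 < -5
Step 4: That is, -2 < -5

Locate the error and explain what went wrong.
Step 2: Multiply both sides by -1: -2 < -5

Step 2 multiplies both sides by -1 but fails to reverse the inequality sign. When multiplying (or dividing) an inequality by a negative number, the direction must be reversed. Since 2 < 5, we should get -2 > -5, i.e., -2 > -5.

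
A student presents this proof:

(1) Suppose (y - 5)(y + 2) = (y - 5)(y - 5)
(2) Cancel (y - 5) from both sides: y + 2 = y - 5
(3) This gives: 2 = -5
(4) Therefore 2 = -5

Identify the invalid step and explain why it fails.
Step 2: Cancel (y - 5) from both sides: y + 2 = y - 5

Step 2 cancels (y - 5) from both sides. This is only valid if (y - 5) ≠ 0, i.e., y ≠ 5. When y = 5, both sides equal zero regardless of the other factors. The correct approach requires considering y = 5 as a separate case.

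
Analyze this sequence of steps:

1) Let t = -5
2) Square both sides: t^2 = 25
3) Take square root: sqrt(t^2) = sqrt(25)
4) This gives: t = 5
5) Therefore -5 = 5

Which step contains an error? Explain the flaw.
Step 4: This gives: t = 5

Step 4 incorrectly states that sqrt(t^2) = t. The correct identity is sqrt(t^2) = |t|. Since t = -5 < 0, we have sqrt(t^2) = |-5| = 5, not t = -5.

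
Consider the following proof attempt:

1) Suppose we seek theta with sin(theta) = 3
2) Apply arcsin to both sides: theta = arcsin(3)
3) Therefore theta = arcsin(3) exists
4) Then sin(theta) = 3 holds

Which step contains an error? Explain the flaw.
Step 2: Apply arcsin to both sides: theta = arcsin(3)

Step 2 applies arcsin to 3. However, arcsin(x) is only defined for x in [-1, 1] because sin(theta) can only produce values in that range. Since |3| > 1, arcsin(3) is undefined. There is no angle whose sine equals 3.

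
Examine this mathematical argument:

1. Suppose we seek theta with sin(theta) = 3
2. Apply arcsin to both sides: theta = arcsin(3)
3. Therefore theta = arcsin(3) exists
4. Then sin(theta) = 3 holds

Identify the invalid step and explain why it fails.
Step 2: Apply arcsin to both sides: theta = arcsin(3)

Step 2 applies arcsin to 3. However, arcsin(x) is only defined for x in [-1, 1] because sin(theta) can only produce values in that range. Since |3| > 1, arcsin(3) is undefined. There is no angle whose sine equals 3.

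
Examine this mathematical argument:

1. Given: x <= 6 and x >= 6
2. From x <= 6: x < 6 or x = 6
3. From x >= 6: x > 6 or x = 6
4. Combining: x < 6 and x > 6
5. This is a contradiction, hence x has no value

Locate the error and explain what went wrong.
Step 4: Combining: x < 6 and x > 6

Step 4 incorrectly combines the conditions. From x <= 6 and x >= 6, the intersection is x = 6. The error treats the 'or' cases as 'and' requirements. The correct conclusion is that x = 6 is the unique solution, not that no solution exists.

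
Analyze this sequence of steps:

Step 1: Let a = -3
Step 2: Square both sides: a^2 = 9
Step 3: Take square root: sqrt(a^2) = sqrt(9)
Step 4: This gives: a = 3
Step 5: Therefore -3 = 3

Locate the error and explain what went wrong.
Step 4: This gives: a = 3

Step 4 incorrectly states that sqrt(a^2) = a. The correct identity is sqrt(a^2) = |a|. Since a = -3 < 0, we have sqrt(a^2) = |-3| = 3, not a = -3.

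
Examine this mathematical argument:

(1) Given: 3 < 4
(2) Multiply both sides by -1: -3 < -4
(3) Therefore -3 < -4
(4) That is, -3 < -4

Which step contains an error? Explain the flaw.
Step 2: Multiply both sides by -1: -3 < -4

Step 2 multiplies both sides by -1 but fails to reverse the inequality sign. When multiplying (or dividing) an inequality by a negative number, the direction must be reversed. Since 3 < 4, we should get -3 > -4, i.e., -3 > -4.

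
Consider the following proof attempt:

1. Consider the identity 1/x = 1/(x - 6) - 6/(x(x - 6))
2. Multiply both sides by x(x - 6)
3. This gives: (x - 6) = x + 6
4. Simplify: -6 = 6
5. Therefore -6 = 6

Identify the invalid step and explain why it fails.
Step 3: This gives: (x - 6) = x + 6

Step 3 makes a sign error when clearing denominators. Multiplying -6/(x(x - 6)) by x(x - 6) gives -6, not +6. The correct result is (x - 6) = x - 6, which is trivially true, not (x - 6) = x + 6. (Step 1 is a valid identity: 1/(x - 6) - 6/(x(x - 6)) = (x - 6)/(x(x - 6)) = 1/x.)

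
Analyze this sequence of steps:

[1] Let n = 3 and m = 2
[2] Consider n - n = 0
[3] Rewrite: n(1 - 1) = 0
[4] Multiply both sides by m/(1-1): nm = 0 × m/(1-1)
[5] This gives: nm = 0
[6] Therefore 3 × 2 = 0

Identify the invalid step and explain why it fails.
Step 4: Multiply both sides by m/(1-1): nm = 0 × m/(1-1)

Step 4 multiplies both sides by m/(1-1). However, 1-1 = 0, so this is multiplication by m/0, which is undefined. We cannot multiply by an undefined expression.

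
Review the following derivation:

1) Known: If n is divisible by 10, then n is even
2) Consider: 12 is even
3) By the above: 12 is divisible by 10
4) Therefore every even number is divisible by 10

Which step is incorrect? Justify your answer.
Step 3: By the above: 12 is divisible by 10

Step 3 commits the fallacy of affirming the consequent. The known fact 'divisible by 10 → even' does NOT imply 'even → divisible by 10'. That would be the converse, which is false. For example, 12 is even but 12 ÷ 10 = 1.20, which is not an integer.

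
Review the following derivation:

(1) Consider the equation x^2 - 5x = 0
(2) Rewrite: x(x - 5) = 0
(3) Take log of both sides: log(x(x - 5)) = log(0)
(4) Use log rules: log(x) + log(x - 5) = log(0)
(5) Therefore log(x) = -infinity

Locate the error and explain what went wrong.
Step 3: Take log of both sides: log(x(x - 5)) = log(0)

Step 3 takes the logarithm of both sides, resulting in log(0) on the right side. The logarithm is only defined for positive numbers; log(0) is undefined (approaches negative infinity). This operation is invalid.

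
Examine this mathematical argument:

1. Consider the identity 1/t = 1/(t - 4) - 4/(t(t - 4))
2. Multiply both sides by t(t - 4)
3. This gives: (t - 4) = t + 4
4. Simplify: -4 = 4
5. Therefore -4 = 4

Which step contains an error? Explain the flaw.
Step 3: This gives: (t - 4) = t + 4

Step 3 makes a sign error when clearing denominators. Multiplying -4/(t(t - 4)) by t(t - 4) gives -4, not +4. The correct result is (t - 4) = t - 4, which is trivially true, not (t - 4) = t + 4. (Step 1 is a valid identity: 1/(t - 4) - 4/(t(t - 4)) = (t - 4)/(t(t - 4)) = 1/t.)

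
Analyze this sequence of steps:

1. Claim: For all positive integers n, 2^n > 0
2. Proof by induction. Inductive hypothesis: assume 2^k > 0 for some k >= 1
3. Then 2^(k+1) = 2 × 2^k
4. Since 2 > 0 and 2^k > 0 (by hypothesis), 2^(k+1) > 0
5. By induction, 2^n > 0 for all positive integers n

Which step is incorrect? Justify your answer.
Step 5: By induction, 2^n > 0 for all positive integers n

Step 5 concludes the proof by induction, but no base case was ever established. A valid induction proof requires: (1) a base case proving 2^1 > 0, and (2) an inductive step showing IF 2^k > 0 THEN 2^(k+1) > 0. Steps 2-4 correctly establish the inductive step, but without the base case the conclusion in step 5 does not follow.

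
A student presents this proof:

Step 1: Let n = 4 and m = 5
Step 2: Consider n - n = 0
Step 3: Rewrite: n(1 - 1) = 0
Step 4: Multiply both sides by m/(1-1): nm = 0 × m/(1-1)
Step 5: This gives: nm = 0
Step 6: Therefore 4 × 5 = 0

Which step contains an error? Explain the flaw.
Step 4: Multiply both sides by m/(1-1): nm = 0 × m/(1-1)

Step 4 multiplies both sides by m/(1-1). However, 1-1 = 0, so this is multiplication by m/0, which is undefined. We cannot multiply by an undefined expression.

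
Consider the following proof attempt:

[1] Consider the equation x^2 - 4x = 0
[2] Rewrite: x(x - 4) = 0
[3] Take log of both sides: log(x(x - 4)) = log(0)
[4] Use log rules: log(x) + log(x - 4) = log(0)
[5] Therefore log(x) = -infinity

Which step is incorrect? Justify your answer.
Step 3: Take log of both sides: log(x(x - 4)) = log(0)

Step 3 takes the logarithm of both sides, resulting in log(0) on the right side. The logarithm is only defined for positive numbers; log(0) is undefined (approaches negative infinity). This operation is invalid.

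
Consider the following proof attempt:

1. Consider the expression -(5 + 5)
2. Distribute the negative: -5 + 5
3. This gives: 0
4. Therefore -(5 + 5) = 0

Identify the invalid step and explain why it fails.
Step 2: Distribute the negative: -5 + 5

Step 2 incorrectly distributes the negative sign. The correct distribution is -(5 + 5) = -5 - 5 = -10. The negative must be applied to both terms, not just the first. The error treats -(5 + 5) as -5 + 5, which equals 0 instead of -10.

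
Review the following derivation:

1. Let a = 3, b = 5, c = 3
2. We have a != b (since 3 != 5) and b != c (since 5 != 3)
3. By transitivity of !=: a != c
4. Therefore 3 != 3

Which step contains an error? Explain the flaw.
Step 3: By transitivity of !=: a != c

Step 3 incorrectly applies transitivity to the '!=' relation. Transitivity states: if a R b and b R c, then a R c. However, '!=' is not transitive. Counterexample: 3 != 5 and 5 != 3, but 3 = 3 (both equal 3). Transitivity holds for relations like <, <=, =, but not for !=.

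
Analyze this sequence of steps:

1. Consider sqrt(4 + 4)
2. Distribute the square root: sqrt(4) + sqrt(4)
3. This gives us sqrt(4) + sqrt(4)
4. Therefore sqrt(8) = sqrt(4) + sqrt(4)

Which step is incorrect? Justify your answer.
Step 2: Distribute the square root: sqrt(4) + sqrt(4)

Step 2 incorrectly 'distributes' the square root over addition. The square root function does not distribute: sqrt(a + b) ≠ sqrt(a) + sqrt(b). In fact, sqrt(4 + 4) = sqrt(8) ≈ 2.8284, while sqrt(4) + sqrt(4) ≈ 4.0000.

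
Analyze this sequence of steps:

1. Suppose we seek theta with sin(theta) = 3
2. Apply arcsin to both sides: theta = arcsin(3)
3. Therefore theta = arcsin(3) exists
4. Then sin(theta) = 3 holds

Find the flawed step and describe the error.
Step 2: Apply arcsin to both sides: theta = arcsin(3)

Step 2 applies arcsin to 3. However, arcsin(x) is only defined for x in [-1, 1] because sin(theta) can only produce values in that range. Since |3| > 1, arcsin(3) is undefined. There is no angle whose sine equals 3.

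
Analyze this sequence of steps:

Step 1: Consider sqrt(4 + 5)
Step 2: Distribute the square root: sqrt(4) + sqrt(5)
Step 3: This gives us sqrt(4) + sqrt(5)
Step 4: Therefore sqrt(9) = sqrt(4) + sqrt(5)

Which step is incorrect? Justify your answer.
Step 2: Distribute the square root: sqrt(4) + sqrt(5)

Step 2 incorrectly 'distributes' the square root over addition. The square root function does not distribute: sqrt(a + b) ≠ sqrt(a) + sqrt(b). In fact, sqrt(4 + 5) = sqrt(9) ≈ 3.0000, while sqrt(4) + sqrt(5) ≈ 4.2361.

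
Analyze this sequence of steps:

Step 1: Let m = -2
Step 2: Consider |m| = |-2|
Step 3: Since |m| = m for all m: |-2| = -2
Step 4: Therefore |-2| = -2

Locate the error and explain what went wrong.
Step 3: Since |m| = m for all m: |-2| = -2

Step 3 incorrectly states that |m| = m for all m. The correct definition is |m| = m when m >= 0, and |m| = -m when m < 0. Since -2 < 0, we have |-2| = -(-2) = 2, not -2.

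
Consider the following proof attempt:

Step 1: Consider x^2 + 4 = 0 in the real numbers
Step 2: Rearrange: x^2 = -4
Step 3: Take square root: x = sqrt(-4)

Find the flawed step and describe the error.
Step 3: Take square root: x = sqrt(-4)

Step 3 takes the square root of -4, which is negative. In the real number system, the square root of a negative number is undefined. The equation x^2 + 4 = 0 has no real solutions. Square roots of negative numbers only exist in the complex numbers.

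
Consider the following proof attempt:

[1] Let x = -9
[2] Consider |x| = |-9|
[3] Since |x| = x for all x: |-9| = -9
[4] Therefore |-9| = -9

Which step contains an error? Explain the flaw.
Step 3: Since |x| = x for all x: |-9| = -9

Step 3 incorrectly states that |x| = x for all x. The correct definition is |x| = x when x >= 0, and |x| = -x when x < 0. Since -9 < 0, we have |-9| = -(-9) = 9, not -9.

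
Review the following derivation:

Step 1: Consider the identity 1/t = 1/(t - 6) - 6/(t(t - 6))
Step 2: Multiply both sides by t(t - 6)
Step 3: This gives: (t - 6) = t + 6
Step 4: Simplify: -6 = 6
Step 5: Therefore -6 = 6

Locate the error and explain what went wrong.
Step 3: This gives: (t - 6) = t + 6

Step 3 makes a sign error when clearing denominators. Multiplying -6/(t(t - 6)) by t(t - 6) gives -6, not +6. The correct result is (t - 6) = t - 6, which is trivially true, not (t - 6) = t + 6. (Step 1 is a valid identity: 1/(t - 6) - 6/(t(t - 6)) = (t - 6)/(t(t - 6)) = 1/t.)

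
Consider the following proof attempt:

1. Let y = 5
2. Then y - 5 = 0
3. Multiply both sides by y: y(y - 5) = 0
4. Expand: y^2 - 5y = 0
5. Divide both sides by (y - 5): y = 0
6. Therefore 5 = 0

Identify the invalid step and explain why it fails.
Step 5: Divide both sides by (y - 5): y = 0

Step 5 divides both sides by (y - 5). However, since y = 5, we have (y - 5) = 0. Division by zero is undefined, making this step invalid.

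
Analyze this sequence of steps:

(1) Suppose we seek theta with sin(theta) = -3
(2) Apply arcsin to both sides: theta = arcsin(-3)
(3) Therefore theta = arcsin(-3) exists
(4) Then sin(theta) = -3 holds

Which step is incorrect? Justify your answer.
Step 2: Apply arcsin to both sides: theta = arcsin(-3)

Step 2 applies arcsin to -3. However, arcsin(x) is only defined for x in [-1, 1] because sin(theta) can only produce values in that range. Since |-3| > 1, arcsin(-3) is undefined. There is no angle whose sine equals -3.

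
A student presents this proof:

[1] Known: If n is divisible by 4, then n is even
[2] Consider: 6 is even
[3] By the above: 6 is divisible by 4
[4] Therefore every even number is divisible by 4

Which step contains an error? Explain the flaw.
Step 3: By the above: 6 is divisible by 4

Step 3 commits the fallacy of affirming the consequent. The known fact 'divisible by 4 → even' does NOT imply 'even → divisible by 4'. That would be the converse, which is false. For example, 6 is even but 6 ÷ 4 = 1.50, which is not an integer.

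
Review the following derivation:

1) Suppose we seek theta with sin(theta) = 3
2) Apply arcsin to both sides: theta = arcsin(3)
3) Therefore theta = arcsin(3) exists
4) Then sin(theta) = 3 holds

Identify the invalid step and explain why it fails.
Step 2: Apply arcsin to both sides: theta = arcsin(3)

Step 2 applies arcsin to 3. However, arcsin(x) is only defined for x in [-1, 1] because sin(theta) can only produce values in that range. Since |3| > 1, arcsin(3) is undefined. There is no angle whose sine equals 3.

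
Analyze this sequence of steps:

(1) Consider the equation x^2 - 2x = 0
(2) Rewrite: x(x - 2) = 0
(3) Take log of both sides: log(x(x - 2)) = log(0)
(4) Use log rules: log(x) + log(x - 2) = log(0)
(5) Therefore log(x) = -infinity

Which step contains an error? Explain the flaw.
Step 3: Take log of both sides: log(x(x - 2)) = log(0)

Step 3 takes the logarithm of both sides, resulting in log(0) on the right side. The logarithm is only defined for positive numbers; log(0) is undefined (approaches negative infinity). This operation is invalid.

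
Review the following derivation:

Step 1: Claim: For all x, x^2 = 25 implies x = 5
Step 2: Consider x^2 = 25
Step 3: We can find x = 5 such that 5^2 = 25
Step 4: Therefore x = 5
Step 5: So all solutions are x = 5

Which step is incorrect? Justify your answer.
Step 4: Therefore x = 5

Step 4 incorrectly concludes that x = 5 is the only solution. The proof shows that x = 5 is A solution (existence), but does not show it is the ONLY solution (uniqueness). In fact, x = -5 is also a solution since (-5)^2 = 25. Finding one solution doesn't prove there are no others.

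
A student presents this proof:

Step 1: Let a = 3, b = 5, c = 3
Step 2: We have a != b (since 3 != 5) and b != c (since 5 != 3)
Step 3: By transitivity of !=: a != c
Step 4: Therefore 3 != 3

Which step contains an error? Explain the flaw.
Step 3: By transitivity of !=: a != c

Step 3 incorrectly applies transitivity to the '!=' relation. Transitivity states: if a R b and b R c, then a R c. However, '!=' is not transitive. Counterexample: 3 != 5 and 5 != 3, but 3 = 3 (both equal 3). Transitivity holds for relations like <, <=, =, but not for !=.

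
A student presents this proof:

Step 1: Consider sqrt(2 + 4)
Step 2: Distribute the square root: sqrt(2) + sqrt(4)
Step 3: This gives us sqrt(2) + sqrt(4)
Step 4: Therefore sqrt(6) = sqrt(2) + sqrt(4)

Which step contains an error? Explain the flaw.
Step 2: Distribute the square root: sqrt(2) + sqrt(4)

Step 2 incorrectly 'distributes' the square root over addition. The square root function does not distribute: sqrt(a + b) ≠ sqrt(a) + sqrt(b). In fact, sqrt(2 + 4) = sqrt(6) ≈ 2.4495, while sqrt(2) + sqrt(4) ≈ 3.4142.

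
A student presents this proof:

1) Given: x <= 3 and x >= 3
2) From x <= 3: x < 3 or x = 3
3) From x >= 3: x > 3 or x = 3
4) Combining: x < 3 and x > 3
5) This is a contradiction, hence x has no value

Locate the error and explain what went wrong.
Step 4: Combining: x < 3 and x > 3

Step 4 incorrectly combines the conditions. From x <= 3 and x >= 3, the intersection is x = 3. The error treats the 'or' cases as 'and' requirements. The correct conclusion is that x = 3 is the unique solution, not that no solution exists.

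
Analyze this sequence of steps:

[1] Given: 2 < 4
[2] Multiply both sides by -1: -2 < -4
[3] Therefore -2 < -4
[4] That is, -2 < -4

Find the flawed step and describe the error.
Step 2: Multiply both sides by -1: -2 < -4

Step 2 multiplies both sides by -1 but fails to reverse the inequality sign. When multiplying (or dividing) an inequality by a negative number, the direction must be reversed. Since 2 < 4, we should get -2 > -4, i.e., -2 > -4.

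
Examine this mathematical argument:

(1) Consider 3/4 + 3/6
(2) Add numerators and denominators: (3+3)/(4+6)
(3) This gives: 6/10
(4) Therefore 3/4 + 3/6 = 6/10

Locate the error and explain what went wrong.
Step 2: Add numerators and denominators: (3+3)/(4+6)

Step 2 incorrectly adds fractions by separately adding numerators and denominators. This is wrong. The correct method requires a common denominator: 3/4 + 3/6 = (3×6 + 3×4)/(4×6) = 30/24 = 5/4. The method used gives 6/10, which is different.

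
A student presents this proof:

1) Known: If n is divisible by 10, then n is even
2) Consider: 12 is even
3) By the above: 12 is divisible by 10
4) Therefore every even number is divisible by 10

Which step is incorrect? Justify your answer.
Step 3: By the above: 12 is divisible by 10

Step 3 commits the fallacy of affirming the consequent. The known fact 'divisible by 10 → even' does NOT imply 'even → divisible by 10'. That would be the converse, which is false. For example, 12 is even but 12 ÷ 10 = 1.20, which is not an integer.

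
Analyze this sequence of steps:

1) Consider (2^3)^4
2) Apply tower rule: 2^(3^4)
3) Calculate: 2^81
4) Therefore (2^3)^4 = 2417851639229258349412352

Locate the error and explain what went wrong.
Step 2: Apply tower rule: 2^(3^4)

Step 2 incorrectly states that (a^b)^c = a^(b^c). The correct rule is (a^b)^c = a^(b×c). The actual value is (2^3)^4 = 2^12 = 4096, not 2^81 = 2417851639229258349412352.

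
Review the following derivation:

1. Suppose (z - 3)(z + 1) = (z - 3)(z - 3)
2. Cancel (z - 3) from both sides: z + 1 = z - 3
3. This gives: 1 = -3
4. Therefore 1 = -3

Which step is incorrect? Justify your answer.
Step 2: Cancel (z - 3) from both sides: z + 1 = z - 3

Step 2 cancels (z - 3) from both sides. This is only valid if (z - 3) ≠ 0, i.e., z ≠ 3. When z = 3, both sides equal zero regardless of the other factors. The correct approach requires considering z = 3 as a separate case.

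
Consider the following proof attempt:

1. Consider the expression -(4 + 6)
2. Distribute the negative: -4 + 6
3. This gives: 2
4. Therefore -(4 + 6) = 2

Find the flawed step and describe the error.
Step 2: Distribute the negative: -4 + 6

Step 2 incorrectly distributes the negative sign. The correct distribution is -(4 + 6) = -4 - 6 = -10. The negative must be applied to both terms, not just the first. The error treats -(4 + 6) as -4 + 6, which equals 2 instead of -10.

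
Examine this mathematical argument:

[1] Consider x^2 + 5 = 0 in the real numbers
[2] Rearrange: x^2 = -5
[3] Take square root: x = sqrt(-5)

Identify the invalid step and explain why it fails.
Step 3: Take square root: x = sqrt(-5)

Step 3 takes the square root of -5, which is negative. In the real number system, the square root of a negative number is undefined. The equation x^2 + 5 = 0 has no real solutions. Square roots of negative numbers only exist in the complex numbers.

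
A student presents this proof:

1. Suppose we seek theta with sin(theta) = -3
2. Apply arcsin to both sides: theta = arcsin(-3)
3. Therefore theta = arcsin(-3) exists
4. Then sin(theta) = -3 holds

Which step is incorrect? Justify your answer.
Step 2: Apply arcsin to both sides: theta = arcsin(-3)

Step 2 applies arcsin to -3. However, arcsin(x) is only defined for x in [-1, 1] because sin(theta) can only produce values in that range. Since |-3| > 1, arcsin(-3) is undefined. There is no angle whose sine equals -3.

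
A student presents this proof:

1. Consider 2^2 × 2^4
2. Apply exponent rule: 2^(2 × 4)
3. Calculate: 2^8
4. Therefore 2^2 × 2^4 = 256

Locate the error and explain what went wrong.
Step 2: Apply exponent rule: 2^(2 × 4)

Step 2 incorrectly states that a^b × a^c = a^(b×c). The correct rule is a^b × a^c = a^(b+c). The actual value is 2^2 × 2^4 = 2^6 = 64, not 2^8 = 256.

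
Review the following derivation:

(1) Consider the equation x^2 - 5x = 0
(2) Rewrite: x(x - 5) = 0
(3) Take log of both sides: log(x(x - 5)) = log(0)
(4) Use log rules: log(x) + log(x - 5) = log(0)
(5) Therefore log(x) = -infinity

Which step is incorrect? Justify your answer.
Step 3: Take log of both sides: log(x(x - 5)) = log(0)

Step 3 takes the logarithm of both sides, resulting in log(0) on the right side. The logarithm is only defined for positive numbers; log(0) is undefined (approaches negative infinity). This operation is invalid.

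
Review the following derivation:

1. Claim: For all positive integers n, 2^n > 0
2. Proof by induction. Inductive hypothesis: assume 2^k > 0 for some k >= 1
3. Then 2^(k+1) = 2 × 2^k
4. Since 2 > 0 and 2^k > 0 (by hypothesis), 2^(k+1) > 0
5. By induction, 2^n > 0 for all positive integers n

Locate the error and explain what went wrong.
Step 5: By induction, 2^n > 0 for all positive integers n

Step 5 concludes the proof by induction, but no base case was ever established. A valid induction proof requires: (1) a base case proving 2^1 > 0, and (2) an inductive step showing IF 2^k > 0 THEN 2^(k+1) > 0. Steps 2-4 correctly establish the inductive step, but without the base case the conclusion in step 5 does not follow.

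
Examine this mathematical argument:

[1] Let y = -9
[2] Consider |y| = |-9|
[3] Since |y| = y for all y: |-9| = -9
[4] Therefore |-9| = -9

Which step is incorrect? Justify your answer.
Step 3: Since |y| = y for all y: |-9| = -9

Step 3 incorrectly states that |y| = y for all y. The correct definition is |y| = y when y >= 0, and |y| = -y when y < 0. Since -9 < 0, we have |-9| = -(-9) = 9, not -9.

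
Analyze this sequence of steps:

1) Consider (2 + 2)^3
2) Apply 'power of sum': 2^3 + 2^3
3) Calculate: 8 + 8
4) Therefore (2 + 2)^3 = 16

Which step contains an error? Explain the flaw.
Step 2: Apply 'power of sum': 2^3 + 2^3

Step 2 incorrectly applies a non-existent rule '(a+b)^n = a^n + b^n'. This is false in general. The correct expansion uses the binomial theorem. The actual value is (2 + 2)^3 = 4^3 = 64, not 16.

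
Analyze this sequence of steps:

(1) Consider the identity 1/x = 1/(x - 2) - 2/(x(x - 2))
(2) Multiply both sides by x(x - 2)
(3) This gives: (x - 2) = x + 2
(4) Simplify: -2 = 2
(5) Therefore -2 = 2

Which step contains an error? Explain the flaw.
Step 3: This gives: (x - 2) = x + 2

Step 3 makes a sign error when clearing denominators. Multiplying -2/(x(x - 2)) by x(x - 2) gives -2, not +2. The correct result is (x - 2) = x - 2, which is trivially true, not (x - 2) = x + 2. (Step 1 is a valid identity: 1/(x - 2) - 2/(x(x - 2)) = (x - 2)/(x(x - 2)) = 1/x.)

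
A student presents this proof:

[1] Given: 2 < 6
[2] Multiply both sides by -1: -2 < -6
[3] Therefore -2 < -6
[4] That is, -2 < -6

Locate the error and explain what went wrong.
Step 2: Multiply both sides by -1: -2 < -6

Step 2 multiplies both sides by -1 but fails to reverse the inequality sign. When multiplying (or dividing) an inequality by a negative number, the direction must be reversed. Since 2 < 6, we should get -2 > -6, i.e., -2 > -6.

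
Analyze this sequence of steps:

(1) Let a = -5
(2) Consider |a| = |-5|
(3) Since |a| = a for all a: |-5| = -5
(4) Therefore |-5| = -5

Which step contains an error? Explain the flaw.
Step 3: Since |a| = a for all a: |-5| = -5

Step 3 incorrectly states that |a| = a for all a. The correct definition is |a| = a when a >= 0, and |a| = -a when a < 0. Since -5 < 0, we have |-5| = -(-5) = 5, not -5.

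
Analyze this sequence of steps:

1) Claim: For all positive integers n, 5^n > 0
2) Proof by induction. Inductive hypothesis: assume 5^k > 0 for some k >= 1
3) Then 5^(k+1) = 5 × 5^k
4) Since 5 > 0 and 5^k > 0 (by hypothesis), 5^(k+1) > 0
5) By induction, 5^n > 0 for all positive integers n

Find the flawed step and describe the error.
Step 5: By induction, 5^n > 0 for all positive integers n

Step 5 concludes the proof by induction, but no base case was ever established. A valid induction proof requires: (1) a base case proving 5^1 > 0, and (2) an inductive step showing IF 5^k > 0 THEN 5^(k+1) > 0. Steps 2-4 correctly establish the inductive step, but without the base case the conclusion in step 5 does not follow.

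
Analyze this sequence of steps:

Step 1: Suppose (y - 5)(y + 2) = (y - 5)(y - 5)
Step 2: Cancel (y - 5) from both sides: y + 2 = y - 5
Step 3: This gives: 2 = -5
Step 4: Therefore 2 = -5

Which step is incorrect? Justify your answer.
Step 2: Cancel (y - 5) from both sides: y + 2 = y - 5

Step 2 cancels (y - 5) from both sides. This is only valid if (y - 5) ≠ 0, i.e., y ≠ 5. When y = 5, both sides equal zero regardless of the other factors. The correct approach requires considering y = 5 as a separate case.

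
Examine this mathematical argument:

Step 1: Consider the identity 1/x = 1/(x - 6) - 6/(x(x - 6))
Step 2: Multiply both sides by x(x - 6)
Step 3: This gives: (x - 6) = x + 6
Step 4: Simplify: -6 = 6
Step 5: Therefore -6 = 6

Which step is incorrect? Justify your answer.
Step 3: This gives: (x - 6) = x + 6

Step 3 makes a sign error when clearing denominators. Multiplying -6/(x(x - 6)) by x(x - 6) gives -6, not +6. The correct result is (x - 6) = x - 6, which is trivially true, not (x - 6) = x + 6. (Step 1 is a valid identity: 1/(x - 6) - 6/(x(x - 6)) = (x - 6)/(x(x - 6)) = 1/x.)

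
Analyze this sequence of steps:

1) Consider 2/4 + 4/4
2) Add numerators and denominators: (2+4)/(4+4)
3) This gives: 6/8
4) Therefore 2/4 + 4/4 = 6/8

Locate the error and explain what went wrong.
Step 2: Add numerators and denominators: (2+4)/(4+4)

Step 2 incorrectly adds fractions by separately adding numerators and denominators. This is wrong. The correct method requires a common denominator: 2/4 + 4/4 = (2×4 + 4×4)/(4×4) = 24/16 = 3/2. The method used gives 6/8, which is different.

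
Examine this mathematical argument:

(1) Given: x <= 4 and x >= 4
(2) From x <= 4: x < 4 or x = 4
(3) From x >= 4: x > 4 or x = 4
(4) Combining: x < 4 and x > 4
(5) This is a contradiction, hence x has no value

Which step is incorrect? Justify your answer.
Step 4: Combining: x < 4 and x > 4

Step 4 incorrectly combines the conditions. From x <= 4 and x >= 4, the intersection is x = 4. The error treats the 'or' cases as 'and' requirements. The correct conclusion is that x = 4 is the unique solution, not that no solution exists.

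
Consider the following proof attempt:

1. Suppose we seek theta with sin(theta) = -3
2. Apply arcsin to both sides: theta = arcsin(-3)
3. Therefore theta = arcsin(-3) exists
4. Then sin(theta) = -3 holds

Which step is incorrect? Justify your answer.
Step 2: Apply arcsin to both sides: theta = arcsin(-3)

Step 2 applies arcsin to -3. However, arcsin(x) is only defined for x in [-1, 1] because sin(theta) can only produce values in that range. Since |-3| > 1, arcsin(-3) is undefined. There is no angle whose sine equals -3.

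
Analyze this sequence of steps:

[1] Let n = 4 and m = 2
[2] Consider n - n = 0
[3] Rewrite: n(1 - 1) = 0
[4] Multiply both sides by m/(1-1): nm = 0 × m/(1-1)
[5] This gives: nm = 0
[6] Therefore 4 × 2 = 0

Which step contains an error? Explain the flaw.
Step 4: Multiply both sides by m/(1-1): nm = 0 × m/(1-1)

Step 4 multiplies both sides by m/(1-1). However, 1-1 = 0, so this is multiplication by m/0, which is undefined. We cannot multiply by an undefined expression.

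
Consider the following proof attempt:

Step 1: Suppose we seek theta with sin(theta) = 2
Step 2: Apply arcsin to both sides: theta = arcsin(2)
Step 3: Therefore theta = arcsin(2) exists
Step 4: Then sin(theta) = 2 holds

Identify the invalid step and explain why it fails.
Step 2: Apply arcsin to both sides: theta = arcsin(2)

Step 2 applies arcsin to 2. However, arcsin(x) is only defined for x in [-1, 1] because sin(theta) can only produce values in that range. Since |2| > 1, arcsin(2) is undefined. There is no angle whose sine equals 2.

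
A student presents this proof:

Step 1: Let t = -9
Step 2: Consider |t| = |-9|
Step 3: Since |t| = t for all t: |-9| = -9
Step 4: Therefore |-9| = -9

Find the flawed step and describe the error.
Step 3: Since |t| = t for all t: |-9| = -9

Step 3 incorrectly states that |t| = t for all t. The correct definition is |t| = t when t >= 0, and |t| = -t when t < 0. Since -9 < 0, we have |-9| = -(-9) = 9, not -9.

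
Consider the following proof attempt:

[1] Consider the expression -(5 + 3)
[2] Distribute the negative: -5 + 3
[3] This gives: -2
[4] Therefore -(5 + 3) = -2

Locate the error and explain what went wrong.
Step 2: Distribute the negative: -5 + 3

Step 2 incorrectly distributes the negative sign. The correct distribution is -(5 + 3) = -5 - 3 = -8. The negative must be applied to both terms, not just the first. The error treats -(5 + 3) as -5 + 3, which equals -2 instead of -8.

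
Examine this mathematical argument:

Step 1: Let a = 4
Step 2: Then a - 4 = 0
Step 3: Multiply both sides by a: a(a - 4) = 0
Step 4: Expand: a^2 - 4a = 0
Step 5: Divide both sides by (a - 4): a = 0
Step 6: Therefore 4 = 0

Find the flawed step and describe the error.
Step 5: Divide both sides by (a - 4): a = 0

Step 5 divides both sides by (a - 4). However, since a = 4, we have (a - 4) = 0. Division by zero is undefined, making this step invalid.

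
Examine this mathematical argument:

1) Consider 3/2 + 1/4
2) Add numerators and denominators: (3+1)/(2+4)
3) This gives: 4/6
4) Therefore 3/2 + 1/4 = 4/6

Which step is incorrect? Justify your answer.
Step 2: Add numerators and denominators: (3+1)/(2+4)

Step 2 incorrectly adds fractions by separately adding numerators and denominators. This is wrong. The correct method requires a common denominator: 3/2 + 1/4 = (3×4 + 1×2)/(2×4) = 14/8 = 7/4. The method used gives 4/6, which is different.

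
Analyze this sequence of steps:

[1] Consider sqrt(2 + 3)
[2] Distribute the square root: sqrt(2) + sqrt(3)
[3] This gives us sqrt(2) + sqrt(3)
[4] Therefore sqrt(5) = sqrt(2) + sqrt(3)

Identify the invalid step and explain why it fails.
Step 2: Distribute the square root: sqrt(2) + sqrt(3)

Step 2 incorrectly 'distributes' the square root over addition. The square root function does not distribute: sqrt(a + b) ≠ sqrt(a) + sqrt(b). In fact, sqrt(2 + 3) = sqrt(5) ≈ 2.2361, while sqrt(2) + sqrt(3) ≈ 3.1463.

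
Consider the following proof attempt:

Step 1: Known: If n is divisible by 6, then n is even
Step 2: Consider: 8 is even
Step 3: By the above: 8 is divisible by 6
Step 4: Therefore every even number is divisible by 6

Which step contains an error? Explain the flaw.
Step 3: By the above: 8 is divisible by 6

Step 3 commits the fallacy of affirming the consequent. The known fact 'divisible by 6 → even' does NOT imply 'even → divisible by 6'. That would be the converse, which is false. For example, 8 is even but 8 ÷ 6 = 1.33, which is not an integer.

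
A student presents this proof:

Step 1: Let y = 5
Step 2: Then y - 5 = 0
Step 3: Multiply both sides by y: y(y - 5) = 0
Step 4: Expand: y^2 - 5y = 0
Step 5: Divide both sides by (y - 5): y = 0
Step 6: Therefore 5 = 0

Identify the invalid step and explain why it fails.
Step 5: Divide both sides by (y - 5): y = 0

Step 5 divides both sides by (y - 5). However, since y = 5, we have (y - 5) = 0. Division by zero is undefined, making this step invalid.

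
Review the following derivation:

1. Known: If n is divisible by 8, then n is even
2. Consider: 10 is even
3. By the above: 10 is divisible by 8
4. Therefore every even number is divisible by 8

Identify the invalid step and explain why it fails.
Step 3: By the above: 10 is divisible by 8

Step 3 commits the fallacy of affirming the consequent. The known fact 'divisible by 8 → even' does NOT imply 'even → divisible by 8'. That would be the converse, which is false. For example, 10 is even but 10 ÷ 8 = 1.25, which is not an integer.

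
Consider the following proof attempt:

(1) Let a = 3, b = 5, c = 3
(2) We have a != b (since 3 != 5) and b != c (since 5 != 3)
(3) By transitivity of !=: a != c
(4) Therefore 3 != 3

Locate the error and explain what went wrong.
Step 3: By transitivity of !=: a != c

Step 3 incorrectly applies transitivity to the '!=' relation. Transitivity states: if a R b and b R c, then a R c. However, '!=' is not transitive. Counterexample: 3 != 5 and 5 != 3, but 3 = 3 (both equal 3). Transitivity holds for relations like <, <=, =, but not for !=.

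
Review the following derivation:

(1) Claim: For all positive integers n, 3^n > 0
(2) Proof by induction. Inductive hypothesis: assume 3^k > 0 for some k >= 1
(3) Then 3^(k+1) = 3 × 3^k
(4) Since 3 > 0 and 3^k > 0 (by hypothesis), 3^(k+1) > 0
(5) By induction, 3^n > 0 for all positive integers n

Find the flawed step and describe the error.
Step 5: By induction, 3^n > 0 for all positive integers n

Step 5 concludes the proof by induction, but no base case was ever established. A valid induction proof requires: (1) a base case proving 3^1 > 0, and (2) an inductive step showing IF 3^k > 0 THEN 3^(k+1) > 0. Steps 2-4 correctly establish the inductive step, but without the base case the conclusion in step 5 does not follow.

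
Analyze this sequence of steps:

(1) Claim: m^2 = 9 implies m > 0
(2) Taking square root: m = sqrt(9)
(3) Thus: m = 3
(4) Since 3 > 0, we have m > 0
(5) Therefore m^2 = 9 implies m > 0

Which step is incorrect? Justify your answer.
Step 2: Taking square root: m = sqrt(9)

Step 2 takes the square root and assumes the positive root only. The equation m^2 = 9 actually has two solutions: m = 3 and m = -3. The proof silently assumes m > 0 without justification, then uses this assumption to conclude m > 0, which is circular. The counterexample m = -3 shows the claim is false.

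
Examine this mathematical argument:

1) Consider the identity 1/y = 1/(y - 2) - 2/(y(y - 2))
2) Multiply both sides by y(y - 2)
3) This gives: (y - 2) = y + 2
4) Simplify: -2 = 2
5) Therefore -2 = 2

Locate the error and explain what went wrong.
Step 3: This gives: (y - 2) = y + 2

Step 3 makes a sign error when clearing denominators. Multiplying -2/(y(y - 2)) by y(y - 2) gives -2, not +2. The correct result is (y - 2) = y - 2, which is trivially true, not (y - 2) = y + 2. (Step 1 is a valid identity: 1/(y - 2) - 2/(y(y - 2)) = (y - 2)/(y(y - 2)) = 1/y.)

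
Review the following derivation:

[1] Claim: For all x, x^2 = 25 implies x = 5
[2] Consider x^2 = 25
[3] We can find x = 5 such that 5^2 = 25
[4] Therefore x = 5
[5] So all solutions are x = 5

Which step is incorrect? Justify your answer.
Step 4: Therefore x = 5

Step 4 incorrectly concludes that x = 5 is the only solution. The proof shows that x = 5 is A solution (existence), but does not show it is the ONLY solution (uniqueness). In fact, x = -5 is also a solution since (-5)^2 = 25. Finding one solution doesn't prove there are no others.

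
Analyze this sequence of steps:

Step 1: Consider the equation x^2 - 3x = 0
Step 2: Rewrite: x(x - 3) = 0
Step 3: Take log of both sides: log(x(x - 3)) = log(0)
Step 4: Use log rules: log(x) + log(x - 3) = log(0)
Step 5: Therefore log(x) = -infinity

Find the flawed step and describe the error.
Step 3: Take log of both sides: log(x(x - 3)) = log(0)

Step 3 takes the logarithm of both sides, resulting in log(0) on the right side. The logarithm is only defined for positive numbers; log(0) is undefined (approaches negative infinity). This operation is invalid.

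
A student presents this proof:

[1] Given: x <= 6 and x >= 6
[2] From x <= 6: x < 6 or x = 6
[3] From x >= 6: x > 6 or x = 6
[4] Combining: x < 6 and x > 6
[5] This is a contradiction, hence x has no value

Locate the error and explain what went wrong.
Step 4: Combining: x < 6 and x > 6

Step 4 incorrectly combines the conditions. From x <= 6 and x >= 6, the intersection is x = 6. The error treats the 'or' cases as 'and' requirements. The correct conclusion is that x = 6 is the unique solution, not that no solution exists.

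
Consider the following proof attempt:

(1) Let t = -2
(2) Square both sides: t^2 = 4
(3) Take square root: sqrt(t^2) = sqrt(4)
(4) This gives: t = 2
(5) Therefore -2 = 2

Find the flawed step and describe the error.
Step 4: This gives: t = 2

Step 4 incorrectly states that sqrt(t^2) = t. The correct identity is sqrt(t^2) = |t|. Since t = -2 < 0, we have sqrt(t^2) = |-2| = 2, not t = -2.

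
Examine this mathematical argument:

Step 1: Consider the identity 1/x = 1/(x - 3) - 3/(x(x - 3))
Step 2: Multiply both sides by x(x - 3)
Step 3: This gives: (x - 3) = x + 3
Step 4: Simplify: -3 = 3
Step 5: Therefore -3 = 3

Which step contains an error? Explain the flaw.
Step 3: This gives: (x - 3) = x + 3

Step 3 makes a sign error when clearing denominators. Multiplying -3/(x(x - 3)) by x(x - 3) gives -3, not +3. The correct result is (x - 3) = x - 3, which is trivially true, not (x - 3) = x + 3. (Step 1 is a valid identity: 1/(x - 3) - 3/(x(x - 3)) = (x - 3)/(x(x - 3)) = 1/x.)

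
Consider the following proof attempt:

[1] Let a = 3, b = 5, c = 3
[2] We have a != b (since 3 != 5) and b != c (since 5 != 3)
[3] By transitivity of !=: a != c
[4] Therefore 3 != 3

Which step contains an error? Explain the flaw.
Step 3: By transitivity of !=: a != c

Step 3 incorrectly applies transitivity to the '!=' relation. Transitivity states: if a R b and b R c, then a R c. However, '!=' is not transitive. Counterexample: 3 != 5 and 5 != 3, but 3 = 3 (both equal 3). Transitivity holds for relations like <, <=, =, but not for !=.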